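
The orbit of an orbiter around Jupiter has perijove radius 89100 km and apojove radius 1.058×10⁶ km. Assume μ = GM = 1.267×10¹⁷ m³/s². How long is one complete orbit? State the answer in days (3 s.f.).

T ≈ 2.81 days

Semi-major axis a = (r_p + r_a)/2 = (89100 + 1.0580×10⁶)/2 = 5.7355×10⁵ km = 5.736×10⁸ m.
By Kepler's third law T = 2π√(a³/μ) = 2π × 3.859×10⁴ = 2.425×10⁵ s.
= 2.806 days.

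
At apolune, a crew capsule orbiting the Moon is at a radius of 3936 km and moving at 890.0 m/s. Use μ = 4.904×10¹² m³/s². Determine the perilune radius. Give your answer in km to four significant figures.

r_a = 3.936×10⁶ m.
Specific energy ε = v²/2 − μ/r = -8.499×10⁵ J/kg, so a = −μ/(2ε) = 2.885×10⁶ m.
The apsides satisfy r_p + r_a = 2a, so the perilune radius is 2a − r_a = 1.834×10⁶ m = 1834.2 km.

perilune radius ≈ 1834 km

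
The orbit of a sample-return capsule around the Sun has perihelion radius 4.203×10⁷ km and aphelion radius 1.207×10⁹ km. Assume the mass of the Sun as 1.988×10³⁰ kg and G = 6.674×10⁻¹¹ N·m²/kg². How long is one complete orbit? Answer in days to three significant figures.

μ = GM = 6.674×10⁻¹¹ × 1.988×10³⁰ = 1.327×10²⁰ m³/s².
Semi-major axis a = (r_p + r_a)/2 = (4.2030×10⁷ + 1.2070×10⁹)/2 = 6.2452×10⁸ km = 6.245×10¹¹ m.
By Kepler's third law T = 2π√(a³/μ) = 2π × 4.285×10⁷ = 2.692×10⁸ s.
= 3116 days.

T ≈ 3120 days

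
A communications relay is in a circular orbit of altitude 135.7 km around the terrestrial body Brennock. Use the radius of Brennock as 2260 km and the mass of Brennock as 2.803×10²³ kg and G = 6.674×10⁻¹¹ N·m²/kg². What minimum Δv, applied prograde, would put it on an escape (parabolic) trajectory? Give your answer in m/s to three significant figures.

Δv ≈ 1160 m/s

μ = GM = 6.674×10⁻¹¹ × 2.803×10²³ = 1.871×10¹³ m³/s².
r = 2260 + 135.7 = 2395.7 km = 2.3957×10⁶ m.
Circular speed v_c = √(μ/r) = 2794 m/s.
Escape speed v_esc = √(2μ/r) = √2 × v_c = 3952 m/s.
Δv = v_esc − v_c = 1157 m/s.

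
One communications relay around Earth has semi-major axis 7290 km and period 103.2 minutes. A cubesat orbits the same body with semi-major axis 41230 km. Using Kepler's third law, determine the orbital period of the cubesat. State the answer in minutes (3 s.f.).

T₂ ≈ 1390 minutes

Kepler's third law: T² ∝ a³, so T₂ = T₁ (a₂/a₁)^(3/2).
a₂/a₁ = 5.656, (a₂/a₁)^(3/2) = 13.45.
T₂ = 103.2 × 13.45 = 1388 minutes.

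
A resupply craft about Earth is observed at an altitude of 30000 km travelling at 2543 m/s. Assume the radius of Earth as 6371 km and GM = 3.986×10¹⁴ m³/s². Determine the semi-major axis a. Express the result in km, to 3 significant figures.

r = 6371 + 30000 = 36371 km = 3.637×10⁷ m.
Vis-viva rearranged: 1/a = 2/r − v²/μ = 5.499×10⁻⁸ − 1.622×10⁻⁸ = 3.876×10⁻⁸ m⁻¹.
a = 2.580×10⁷ m = 25796 km.

a ≈ 25800 km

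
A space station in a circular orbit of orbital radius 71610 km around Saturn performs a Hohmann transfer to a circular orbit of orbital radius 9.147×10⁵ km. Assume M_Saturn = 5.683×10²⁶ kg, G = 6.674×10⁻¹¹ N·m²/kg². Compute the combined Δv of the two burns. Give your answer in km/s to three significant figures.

μ = GM = 6.674×10⁻¹¹ × 5.683×10²⁶ = 3.793×10¹⁶ m³/s².
r₁ = 71610 km = 7.161×10⁷ m.
r₂ = 9.147×10⁵ km = 9.147×10⁸ m.
Transfer ellipse a_t = (r₁ + r₂)/2 = 4.932×10⁸ m.
At r₁: circular v_c1 = √(μ/r₁) = 23010 m/s; transfer-perikrone v_p = √[μ(2/r₁ − 1/a_t)] = 31340 m/s.
Δv₁ = v_p − v_c1 = 8329 m/s.
At r₂: circular v_c2 = √(μ/r₂) = 6439 m/s; transfer-apokrone v_a = √[μ(2/r₂ − 1/a_t)] = 2454 m/s.
Δv₂ = v_c2 − v_a = 3986 m/s.
Total Δv = Δv₁ + Δv₂ = 12310 m/s = 12.31 km/s.

Δv_total ≈ 12.3 km/s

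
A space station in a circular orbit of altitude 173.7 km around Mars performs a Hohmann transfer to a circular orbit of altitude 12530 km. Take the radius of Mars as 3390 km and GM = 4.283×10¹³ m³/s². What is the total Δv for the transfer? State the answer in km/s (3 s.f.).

Δv_total ≈ 1.61 km/s

r₁ = 3390 + 173.7 = 3563.7 km = 3.5637×10⁶ m.
r₂ = 3390 + 12530 = 15920 km = 1.5920×10⁷ m.
Transfer ellipse a_t = (r₁ + r₂)/2 = 9.742×10⁶ m.
At r₁: circular v_c1 = √(μ/r₁) = 3467 m/s; transfer-periapsis v_p = √[μ(2/r₁ − 1/a_t)] = 4432 m/s.
Δv₁ = v_p − v_c1 = 965.0 m/s.
At r₂: circular v_c2 = √(μ/r₂) = 1640 m/s; transfer-apoapsis v_a = √[μ(2/r₂ − 1/a_t)] = 992.0 m/s.
Δv₂ = v_c2 − v_a = 648.2 m/s.
Total Δv = Δv₁ + Δv₂ = 1613 m/s = 1.613 km/s.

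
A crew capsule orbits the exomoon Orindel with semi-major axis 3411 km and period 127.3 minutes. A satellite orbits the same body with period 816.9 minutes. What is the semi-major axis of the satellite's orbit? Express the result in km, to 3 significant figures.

a₂ ≈ 11800 km

Kepler's third law: a³ ∝ T², so a₂ = a₁ (T₂/T₁)^(2/3).
T₂/T₁ = 6.417, (T₂/T₁)^(2/3) = 3.453.
a₂ = 3411 × 3.453 = 11780 km.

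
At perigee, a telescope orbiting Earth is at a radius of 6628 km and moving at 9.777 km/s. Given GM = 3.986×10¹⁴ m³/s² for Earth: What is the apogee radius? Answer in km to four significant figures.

apogee radius ≈ 25660 km

r_p = 6.628×10⁶ m.
Specific energy ε = v²/2 − μ/r = -1.234×10⁷ J/kg, so a = −μ/(2ε) = 1.615×10⁷ m.
The apsides satisfy r_p + r_a = 2a, so the apogee radius is 2a − r_p = 2.566×10⁷ m = 25663 km.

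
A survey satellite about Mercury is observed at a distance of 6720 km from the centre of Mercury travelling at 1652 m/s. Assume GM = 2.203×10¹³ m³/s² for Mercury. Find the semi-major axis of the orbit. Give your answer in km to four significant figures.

a ≈ 5756 km

r = 6.720×10⁶ m.
Vis-viva rearranged: 1/a = 2/r − v²/μ = 2.976×10⁻⁷ − 1.239×10⁻⁷ = 1.737×10⁻⁷ m⁻¹.
a = 5.756×10⁶ m = 5755.8 km.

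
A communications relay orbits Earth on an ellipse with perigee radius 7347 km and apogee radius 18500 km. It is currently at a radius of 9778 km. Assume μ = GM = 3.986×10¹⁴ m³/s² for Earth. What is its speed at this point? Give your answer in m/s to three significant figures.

Semi-major axis a = (r_p + r_a)/2 = 12924 km = 1.292×10⁷ m.
Vis-viva: v² = μ(2/r − 1/a) = 3.986×10¹⁴ × (2.045×10⁻⁷ − 7.738×10⁻⁸) = 5.069×10⁷ m²/s².
v = 7119 m/s.

v ≈ 7120 m/s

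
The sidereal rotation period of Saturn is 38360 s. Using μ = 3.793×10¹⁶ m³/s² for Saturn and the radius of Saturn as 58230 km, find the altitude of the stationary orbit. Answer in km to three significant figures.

A synchronous orbit has period T, so by Kepler's third law a = (μT²/4π²)^(1/3).
μT²/4π² = 3.793×10¹⁶ × (3.836×10⁴)² / 39.48 = 1.414×10²⁴ m³.
a = 1.122×10⁸ m = 1.1223×10⁵ km.
Altitude h = a − R = 1.1223×10⁵ − 58230 = 54005 km.

h_sync ≈ 54000 km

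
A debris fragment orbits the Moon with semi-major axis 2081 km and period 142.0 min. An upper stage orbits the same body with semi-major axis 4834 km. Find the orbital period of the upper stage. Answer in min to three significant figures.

T₂ ≈ 503 min

Kepler's third law: T² ∝ a³, so T₂ = T₁ (a₂/a₁)^(3/2).
a₂/a₁ = 2.323, (a₂/a₁)^(3/2) = 3.540.
T₂ = 142.0 × 3.540 = 502.7 min.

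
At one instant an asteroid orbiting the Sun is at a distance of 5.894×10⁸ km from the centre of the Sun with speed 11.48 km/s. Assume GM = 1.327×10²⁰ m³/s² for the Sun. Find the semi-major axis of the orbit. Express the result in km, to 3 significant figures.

r = 5.894×10¹¹ m.
Specific orbital energy ε = v²/2 − μ/r = (11480)²/2 − 1.327×10²⁰/5.894×10¹¹ = -1.592×10⁸ J/kg.
Since ε = −μ/(2a), a = −μ/(2ε) = 4.166×10¹¹ m = 4.1664×10⁸ km.

a ≈ 4.17×10⁸ km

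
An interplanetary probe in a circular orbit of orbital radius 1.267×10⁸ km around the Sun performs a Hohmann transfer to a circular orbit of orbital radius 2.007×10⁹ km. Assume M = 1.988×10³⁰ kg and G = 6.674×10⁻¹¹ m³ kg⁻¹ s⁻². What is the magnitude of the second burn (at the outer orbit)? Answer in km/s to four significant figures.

μ = GM = 6.674×10⁻¹¹ × 1.988×10³⁰ = 1.327×10²⁰ m³/s².
r₁ = 1.267×10⁸ km = 1.267×10¹¹ m.
r₂ = 2.007×10⁹ km = 2.007×10¹² m.
Transfer ellipse a_t = (r₁ + r₂)/2 = 1.067×10¹² m.
At r₁: circular v_c1 = √(μ/r₁) = 32360 m/s; transfer-perihelion v_p = √[μ(2/r₁ − 1/a_t)] = 44380 m/s.
At r₂: circular v_c2 = √(μ/r₂) = 8131 m/s; transfer-aphelion v_a = √[μ(2/r₂ − 1/a_t)] = 2802 m/s.
Δv₂ = v_c2 − v_a = 5329 m/s.
= 5.329 km/s.

Δv ≈ 5.329 km/s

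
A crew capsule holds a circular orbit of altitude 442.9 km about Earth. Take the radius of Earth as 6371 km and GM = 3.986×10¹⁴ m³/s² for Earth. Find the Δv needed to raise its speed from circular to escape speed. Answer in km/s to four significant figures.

r = 6371 + 442.9 = 6813.9 km = 6.8139×10⁶ m.
Circular speed v_c = √(μ/r) = 7648 m/s.
Escape speed v_esc = √(2μ/r) = √2 × v_c = 10820 m/s.
Δv = v_esc − v_c = 3168 m/s = 3.168 km/s.

Δv ≈ 3.168 km/s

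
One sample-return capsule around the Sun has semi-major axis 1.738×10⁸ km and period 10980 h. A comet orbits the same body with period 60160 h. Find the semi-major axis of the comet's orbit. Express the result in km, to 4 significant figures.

Kepler's third law: a³ ∝ T², so a₂ = a₁ (T₂/T₁)^(2/3).
T₂/T₁ = 5.479, (T₂/T₁)^(2/3) = 3.108.
a₂ = 1.738×10⁸ × 3.108 = 5.402×10⁸ km.

a₂ ≈ 5.402×10⁸ km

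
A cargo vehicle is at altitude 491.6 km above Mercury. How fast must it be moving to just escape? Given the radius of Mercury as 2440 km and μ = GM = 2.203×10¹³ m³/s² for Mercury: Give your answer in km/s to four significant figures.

v_esc ≈ 3.877 km/s

r = 2440 + 491.6 = 2931.6 km = 2.9316×10⁶ m.
Escape speed v_esc = √(2μ/r) = √(2 × 2.203×10¹³ / 2.932×10⁶) = √(1.503×10⁷) = 3877 m/s.
= 3.877 km/s.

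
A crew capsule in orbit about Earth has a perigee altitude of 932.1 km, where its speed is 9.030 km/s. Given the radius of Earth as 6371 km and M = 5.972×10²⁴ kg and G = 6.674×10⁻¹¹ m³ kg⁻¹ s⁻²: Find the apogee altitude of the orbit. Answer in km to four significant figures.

μ = GM = 6.674×10⁻¹¹ × 5.972×10²⁴ = 3.986×10¹⁴ m³/s².
r_p = 6371 + 932.1 = 7303.1 km = 7.303×10⁶ m.
Specific energy ε = v²/2 − μ/r = -1.381×10⁷ J/kg, so a = −μ/(2ε) = 1.444×10⁷ m.
The apsides satisfy r_p + r_a = 2a, so the apogee radius is 2a − r_p = 2.157×10⁷ m = 21568 km.
Apogee altitude = 21568 − 6371 = 15197 km.

apogee altitude ≈ 15200 km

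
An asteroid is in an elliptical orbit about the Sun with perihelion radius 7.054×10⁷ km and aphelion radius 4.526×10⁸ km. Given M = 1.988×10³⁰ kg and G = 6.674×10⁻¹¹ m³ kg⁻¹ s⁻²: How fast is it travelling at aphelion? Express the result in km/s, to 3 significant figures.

μ = GM = 6.674×10⁻¹¹ × 1.988×10³⁰ = 1.327×10²⁰ m³/s².
Semi-major axis a = (r_p + r_a)/2 = 2.6157×10⁸ km = 2.616×10¹¹ m.
Vis-viva: v² = μ(2/r − 1/a) = 1.327×10²⁰ × (4.419×10⁻¹² − 3.823×10⁻¹²) = 7.906×10⁷ m²/s².
v = 8891 m/s = 8.891 km/s.

v ≈ 8.89 km/s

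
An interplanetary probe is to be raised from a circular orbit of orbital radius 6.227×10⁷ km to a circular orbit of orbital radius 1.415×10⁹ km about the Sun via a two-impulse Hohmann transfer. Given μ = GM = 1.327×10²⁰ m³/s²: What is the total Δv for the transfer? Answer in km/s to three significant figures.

r₁ = 6.227×10⁷ km = 6.227×10¹⁰ m.
r₂ = 1.415×10⁹ km = 1.415×10¹² m.
Transfer ellipse a_t = (r₁ + r₂)/2 = 7.386×10¹¹ m.
At r₁: circular v_c1 = √(μ/r₁) = 46160 m/s; transfer-perihelion v_p = √[μ(2/r₁ − 1/a_t)] = 63890 m/s.
Δv₁ = v_p − v_c1 = 17730 m/s.
At r₂: circular v_c2 = √(μ/r₂) = 9684 m/s; transfer-aphelion v_a = √[μ(2/r₂ − 1/a_t)] = 2812 m/s.
Δv₂ = v_c2 − v_a = 6872 m/s.
Total Δv = Δv₁ + Δv₂ = 24600 m/s = 24.60 km/s.

Δv_total ≈ 24.6 km/s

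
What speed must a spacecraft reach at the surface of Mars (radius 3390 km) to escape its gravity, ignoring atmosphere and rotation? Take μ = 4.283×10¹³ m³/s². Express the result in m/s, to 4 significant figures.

v_esc ≈ 5027 m/s

r = R = 3.390×10⁶ m.
Escape speed v_esc = √(2μ/r) = √(2 × 4.283×10¹³ / 3.390×10⁶) = √(2.527×10⁷) = 5027 m/s.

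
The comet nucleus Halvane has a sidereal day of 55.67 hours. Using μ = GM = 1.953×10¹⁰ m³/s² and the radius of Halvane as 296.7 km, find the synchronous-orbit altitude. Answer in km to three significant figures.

h_sync ≈ 2410 km

T = 55.67 hours = 2.004×10⁵ s.
A synchronous orbit has period T, so by Kepler's third law a = (μT²/4π²)^(1/3).
μT²/4π² = 1.953×10¹⁰ × (2.004×10⁵)² / 39.48 = 1.987×10¹⁹ m³.
a = 2.709×10⁶ m = 2708.5 km.
Altitude h = a − R = 2708.5 − 296.7 = 2411.8 km.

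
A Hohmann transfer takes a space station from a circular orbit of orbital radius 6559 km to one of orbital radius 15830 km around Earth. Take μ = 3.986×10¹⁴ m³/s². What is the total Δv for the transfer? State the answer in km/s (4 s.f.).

Δv_total ≈ 2.652 km/s

r₁ = 6559 km = 6.559×10⁶ m.
r₂ = 15830 km = 1.583×10⁷ m.
Transfer ellipse a_t = (r₁ + r₂)/2 = 1.119×10⁷ m.
At r₁: circular v_c1 = √(μ/r₁) = 7796 m/s; transfer-perigee v_p = √[μ(2/r₁ − 1/a_t)] = 9270 m/s.
Δv₁ = v_p − v_c1 = 1475 m/s.
At r₂: circular v_c2 = √(μ/r₂) = 5018 m/s; transfer-apogee v_a = √[μ(2/r₂ − 1/a_t)] = 3841 m/s.
Δv₂ = v_c2 − v_a = 1177 m/s.
Total Δv = Δv₁ + Δv₂ = 2652 m/s = 2.652 km/s.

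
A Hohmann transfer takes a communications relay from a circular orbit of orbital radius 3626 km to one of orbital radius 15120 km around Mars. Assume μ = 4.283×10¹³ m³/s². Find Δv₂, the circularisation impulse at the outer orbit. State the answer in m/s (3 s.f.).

Δv ≈ 636 m/s

r₁ = 3626 km = 3.626×10⁶ m.
r₂ = 15120 km = 1.512×10⁷ m.
Transfer ellipse a_t = (r₁ + r₂)/2 = 9.373×10⁶ m.
At r₁: circular v_c1 = √(μ/r₁) = 3437 m/s; transfer-periapsis v_p = √[μ(2/r₁ − 1/a_t)] = 4365 m/s.
At r₂: circular v_c2 = √(μ/r₂) = 1683 m/s; transfer-apoapsis v_a = √[μ(2/r₂ − 1/a_t)] = 1047 m/s.
Δv₂ = v_c2 − v_a = 636.2 m/s.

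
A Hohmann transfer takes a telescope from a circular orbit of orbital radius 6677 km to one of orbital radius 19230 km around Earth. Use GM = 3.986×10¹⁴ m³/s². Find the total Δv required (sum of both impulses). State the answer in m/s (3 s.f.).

Δv_total ≈ 2970 m/s

r₁ = 6677 km = 6.677×10⁶ m.
r₂ = 19230 km = 1.923×10⁷ m.
Transfer ellipse a_t = (r₁ + r₂)/2 = 1.295×10⁷ m.
At r₁: circular v_c1 = √(μ/r₁) = 7726 m/s; transfer-perigee v_p = √[μ(2/r₁ − 1/a_t)] = 9414 m/s.
Δv₁ = v_p − v_c1 = 1688 m/s.
At r₂: circular v_c2 = √(μ/r₂) = 4553 m/s; transfer-apogee v_a = √[μ(2/r₂ − 1/a_t)] = 3269 m/s.
Δv₂ = v_c2 − v_a = 1284 m/s.
Total Δv = Δv₁ + Δv₂ = 2972 m/s.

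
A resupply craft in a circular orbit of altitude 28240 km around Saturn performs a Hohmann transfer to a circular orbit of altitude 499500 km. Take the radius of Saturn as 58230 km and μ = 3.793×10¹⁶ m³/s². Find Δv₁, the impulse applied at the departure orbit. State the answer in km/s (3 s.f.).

r₁ = 58230 + 28240 = 86470 km = 8.6470×10⁷ m.
r₂ = 58230 + 499500 = 557730 km = 5.5773×10⁸ m.
Transfer ellipse a_t = (r₁ + r₂)/2 = 3.221×10⁸ m.
At r₁: circular v_c1 = √(μ/r₁) = 20940 m/s; transfer-perikrone v_p = √[μ(2/r₁ − 1/a_t)] = 27560 m/s.
Δv₁ = v_p − v_c1 = 6616 m/s.
= 6.616 km/s.

Δv ≈ 6.62 km/s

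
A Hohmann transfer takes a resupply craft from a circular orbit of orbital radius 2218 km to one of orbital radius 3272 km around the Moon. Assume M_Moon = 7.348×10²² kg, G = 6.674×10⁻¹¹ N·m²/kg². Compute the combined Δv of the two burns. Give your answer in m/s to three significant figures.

Δv_total ≈ 260 m/s

μ = GM = 6.674×10⁻¹¹ × 7.348×10²² = 4.904×10¹² m³/s².
r₁ = 2218 km = 2.218×10⁶ m.
r₂ = 3272 km = 3.272×10⁶ m.
Transfer ellipse a_t = (r₁ + r₂)/2 = 2.745×10⁶ m.
At r₁: circular v_c1 = √(μ/r₁) = 1487 m/s; transfer-perilune v_p = √[μ(2/r₁ − 1/a_t)] = 1623 m/s.
Δv₁ = v_p − v_c1 = 136.5 m/s.
At r₂: circular v_c2 = √(μ/r₂) = 1224 m/s; transfer-apolune v_a = √[μ(2/r₂ − 1/a_t)] = 1100 m/s.
Δv₂ = v_c2 − v_a = 123.8 m/s.
Total Δv = Δv₁ + Δv₂ = 260.3 m/s.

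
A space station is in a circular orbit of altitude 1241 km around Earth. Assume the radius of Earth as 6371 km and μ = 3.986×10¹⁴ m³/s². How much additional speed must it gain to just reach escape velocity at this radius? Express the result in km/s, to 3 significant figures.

r = 6371 + 1241 = 7612.0 km = 7.6120×10⁶ m.
Circular speed v_c = √(μ/r) = 7236 m/s.
Escape speed v_esc = √(2μ/r) = √2 × v_c = 10230 m/s.
Δv = v_esc − v_c = 2997 m/s = 2.997 km/s.

Δv ≈ 3.00 km/s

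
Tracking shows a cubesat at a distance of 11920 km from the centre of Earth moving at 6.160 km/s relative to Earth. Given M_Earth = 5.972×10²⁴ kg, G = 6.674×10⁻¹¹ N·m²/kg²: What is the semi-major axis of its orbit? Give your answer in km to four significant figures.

μ = GM = 6.674×10⁻¹¹ × 5.972×10²⁴ = 3.986×10¹⁴ m³/s².
r = 1.192×10⁷ m.
Vis-viva rearranged: 1/a = 2/r − v²/μ = 1.678×10⁻⁷ − 9.520×10⁻⁸ = 7.258×10⁻⁸ m⁻¹.
a = 1.378×10⁷ m = 13778 km.

a ≈ 13780 km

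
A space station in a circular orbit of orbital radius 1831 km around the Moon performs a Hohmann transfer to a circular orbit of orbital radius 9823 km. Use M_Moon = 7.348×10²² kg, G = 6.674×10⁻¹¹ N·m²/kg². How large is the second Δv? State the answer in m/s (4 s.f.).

Δv ≈ 310.5 m/s

μ = GM = 6.674×10⁻¹¹ × 7.348×10²² = 4.904×10¹² m³/s².
r₁ = 1831 km = 1.831×10⁶ m.
r₂ = 9823 km = 9.823×10⁶ m.
Transfer ellipse a_t = (r₁ + r₂)/2 = 5.827×10⁶ m.
At r₁: circular v_c1 = √(μ/r₁) = 1637 m/s; transfer-perilune v_p = √[μ(2/r₁ − 1/a_t)] = 2125 m/s.
At r₂: circular v_c2 = √(μ/r₂) = 706.6 m/s; transfer-apolune v_a = √[μ(2/r₂ − 1/a_t)] = 396.1 m/s.
Δv₂ = v_c2 − v_a = 310.5 m/s.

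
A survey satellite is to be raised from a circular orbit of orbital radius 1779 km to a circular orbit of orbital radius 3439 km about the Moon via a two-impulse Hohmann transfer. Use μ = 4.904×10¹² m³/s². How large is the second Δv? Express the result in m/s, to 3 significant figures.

Δv ≈ 208 m/s

r₁ = 1779 km = 1.779×10⁶ m.
r₂ = 3439 km = 3.439×10⁶ m.
Transfer ellipse a_t = (r₁ + r₂)/2 = 2.609×10⁶ m.
At r₁: circular v_c1 = √(μ/r₁) = 1660 m/s; transfer-perilune v_p = √[μ(2/r₁ − 1/a_t)] = 1906 m/s.
At r₂: circular v_c2 = √(μ/r₂) = 1194 m/s; transfer-apolune v_a = √[μ(2/r₂ − 1/a_t)] = 986.1 m/s.
Δv₂ = v_c2 − v_a = 208.1 m/s.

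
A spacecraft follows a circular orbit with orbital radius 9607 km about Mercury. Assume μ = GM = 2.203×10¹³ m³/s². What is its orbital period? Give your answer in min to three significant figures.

r = 9607 km = 9.607×10⁶ m.
Kepler's third law: T = 2π√(r³/μ) = 2π√((9.607×10⁶)³ / 2.203×10¹³).
r³/μ = 4.025×10⁷ s², so T = 2π × 6.344×10³ = 3.986×10⁴ s.
Converting: 3.986×10⁴ s ÷ 60.00 = 664.4 min.

T ≈ 664 min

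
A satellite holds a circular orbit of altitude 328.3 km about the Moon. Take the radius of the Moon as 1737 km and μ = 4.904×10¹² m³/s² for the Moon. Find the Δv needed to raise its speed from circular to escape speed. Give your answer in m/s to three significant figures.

Δv ≈ 638 m/s

r = 1737 + 328.3 = 2065.3 km = 2.0653×10⁶ m.
Circular speed v_c = √(μ/r) = 1541 m/s.
Escape speed v_esc = √(2μ/r) = √2 × v_c = 2179 m/s.
Δv = v_esc − v_c = 638.3 m/s.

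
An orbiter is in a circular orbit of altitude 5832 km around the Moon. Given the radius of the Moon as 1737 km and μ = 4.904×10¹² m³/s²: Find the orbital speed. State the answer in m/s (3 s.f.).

v ≈ 805 m/s

r = 1737 + 5832 = 7569.0 km = 7.5690×10⁶ m.
For a circular orbit v = √(μ/r) = √(4.904×10¹² / 7.569×10⁶) = √(6.479×10⁵) = 804.9 m/s.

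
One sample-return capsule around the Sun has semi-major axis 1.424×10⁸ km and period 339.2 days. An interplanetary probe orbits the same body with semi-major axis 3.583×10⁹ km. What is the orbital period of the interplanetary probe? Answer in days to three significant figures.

T₂ ≈ 42800 days

Kepler's third law: T² ∝ a³, so T₂ = T₁ (a₂/a₁)^(3/2).
a₂/a₁ = 25.16, (a₂/a₁)^(3/2) = 126.2.
T₂ = 339.2 × 126.2 = 42810 days.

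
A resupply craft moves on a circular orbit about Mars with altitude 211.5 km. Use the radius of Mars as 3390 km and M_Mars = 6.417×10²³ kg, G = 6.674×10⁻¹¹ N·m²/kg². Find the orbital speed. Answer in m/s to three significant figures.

μ = GM = 6.674×10⁻¹¹ × 6.417×10²³ = 4.283×10¹³ m³/s².
r = 3390 + 211.5 = 3601.5 km = 3.6015×10⁶ m.
For a circular orbit v = √(μ/r) = √(4.283×10¹³ / 3.602×10⁶) = √(1.189×10⁷) = 3448 m/s.

v ≈ 3450 m/s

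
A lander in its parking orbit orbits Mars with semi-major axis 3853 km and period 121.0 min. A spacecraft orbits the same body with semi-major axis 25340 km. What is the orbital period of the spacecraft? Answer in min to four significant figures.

T₂ ≈ 2041 min

Kepler's third law: T² ∝ a³, so T₂ = T₁ (a₂/a₁)^(3/2).
a₂/a₁ = 6.577, (a₂/a₁)^(3/2) = 16.87.
T₂ = 121.0 × 16.87 = 2041 min.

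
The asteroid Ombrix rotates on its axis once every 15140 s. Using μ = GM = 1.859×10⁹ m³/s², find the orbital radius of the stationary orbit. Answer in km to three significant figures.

A synchronous orbit has period T, so by Kepler's third law a = (μT²/4π²)^(1/3).
μT²/4π² = 1.859×10⁹ × (1.514×10⁴)² / 39.48 = 1.079×10¹⁶ m³.
a = 2.210×10⁵ m = 221.00 km.

r_sync ≈ 221 km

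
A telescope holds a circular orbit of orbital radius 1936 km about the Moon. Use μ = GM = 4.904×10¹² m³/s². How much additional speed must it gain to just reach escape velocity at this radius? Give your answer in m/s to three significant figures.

r = 1936 km = 1.936×10⁶ m.
Circular speed v_c = √(μ/r) = 1592 m/s.
Escape speed v_esc = √(2μ/r) = √2 × v_c = 2251 m/s.
Δv = v_esc − v_c = 659.2 m/s.

Δv ≈ 659 m/s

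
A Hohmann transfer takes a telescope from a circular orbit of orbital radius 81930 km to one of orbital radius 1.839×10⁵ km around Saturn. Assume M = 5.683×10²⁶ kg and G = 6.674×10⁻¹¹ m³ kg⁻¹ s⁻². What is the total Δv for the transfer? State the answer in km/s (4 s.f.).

μ = GM = 6.674×10⁻¹¹ × 5.683×10²⁶ = 3.793×10¹⁶ m³/s².
r₁ = 81930 km = 8.193×10⁷ m.
r₂ = 1.839×10⁵ km = 1.839×10⁸ m.
Transfer ellipse a_t = (r₁ + r₂)/2 = 1.329×10⁸ m.
At r₁: circular v_c1 = √(μ/r₁) = 21520 m/s; transfer-perikrone v_p = √[μ(2/r₁ − 1/a_t)] = 25310 m/s.
Δv₁ = v_p − v_c1 = 3792 m/s.
At r₂: circular v_c2 = √(μ/r₂) = 14360 m/s; transfer-apokrone v_a = √[μ(2/r₂ − 1/a_t)] = 11280 m/s.
Δv₂ = v_c2 − v_a = 3086 m/s.
Total Δv = Δv₁ + Δv₂ = 6878 m/s = 6.878 km/s.

Δv_total ≈ 6.878 km/s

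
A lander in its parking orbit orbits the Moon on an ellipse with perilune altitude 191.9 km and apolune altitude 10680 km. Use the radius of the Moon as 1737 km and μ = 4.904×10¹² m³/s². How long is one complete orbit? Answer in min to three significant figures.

T ≈ 908 min

r_p = 1737 + 191.9 = 1928.9 km = 1.9289×10⁶ m.
r_a = 1737 + 10680 = 12417 km = 1.2417×10⁷ m.
Semi-major axis a = (r_p + r_a)/2 = (1928.9 + 12417)/2 = 7172.9 km = 7.173×10⁶ m.
By Kepler's third law T = 2π√(a³/μ) = 2π × 8.675×10³ = 5.451×10⁴ s.
= 908.4 min.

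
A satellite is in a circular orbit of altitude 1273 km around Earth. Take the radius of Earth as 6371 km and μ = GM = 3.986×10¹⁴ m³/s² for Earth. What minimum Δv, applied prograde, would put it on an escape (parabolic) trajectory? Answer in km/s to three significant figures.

Δv ≈ 2.99 km/s

r = 6371 + 1273 = 7644.0 km = 7.6440×10⁶ m.
Circular speed v_c = √(μ/r) = 7221 m/s.
Escape speed v_esc = √(2μ/r) = √2 × v_c = 10210 m/s.
Δv = v_esc − v_c = 2991 m/s = 2.991 km/s.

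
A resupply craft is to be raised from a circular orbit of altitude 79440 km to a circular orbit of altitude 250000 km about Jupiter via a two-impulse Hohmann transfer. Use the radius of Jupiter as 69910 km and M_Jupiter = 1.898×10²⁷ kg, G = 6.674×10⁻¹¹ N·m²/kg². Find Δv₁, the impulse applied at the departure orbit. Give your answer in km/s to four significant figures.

μ = GM = 6.674×10⁻¹¹ × 1.898×10²⁷ = 1.267×10¹⁷ m³/s².
r₁ = 69910 + 79440 = 149350 km = 1.4935×10⁸ m.
r₂ = 69910 + 250000 = 319910 km = 3.1991×10⁸ m.
Transfer ellipse a_t = (r₁ + r₂)/2 = 2.346×10⁸ m.
At r₁: circular v_c1 = √(μ/r₁) = 29120 m/s; transfer-perijove v_p = √[μ(2/r₁ − 1/a_t)] = 34010 m/s.
Δv₁ = v_p − v_c1 = 4883 m/s.
= 4.883 km/s.

Δv ≈ 4.883 km/s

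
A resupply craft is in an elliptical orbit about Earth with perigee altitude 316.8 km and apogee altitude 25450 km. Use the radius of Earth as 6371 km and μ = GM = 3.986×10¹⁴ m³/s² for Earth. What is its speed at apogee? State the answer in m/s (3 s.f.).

v ≈ 2090 m/s

r_p = 6371 + 316.8 = 6687.8 km = 6.6878×10⁶ m.
r_a = 6371 + 25450 = 31821 km = 3.1821×10⁷ m.
Semi-major axis a = (r_p + r_a)/2 = 19254 km = 1.925×10⁷ m.
Vis-viva: v² = μ(2/r − 1/a) = 3.986×10¹⁴ × (6.285×10⁻⁸ − 5.194×10⁻⁸) = 4.351×10⁶ m²/s².
v = 2086 m/s.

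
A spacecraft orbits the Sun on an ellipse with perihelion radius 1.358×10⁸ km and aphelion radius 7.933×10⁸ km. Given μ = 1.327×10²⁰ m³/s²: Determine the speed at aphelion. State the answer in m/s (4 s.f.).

Semi-major axis a = (r_p + r_a)/2 = 4.6455×10⁸ km = 4.646×10¹¹ m.
Vis-viva: v² = μ(2/r − 1/a) = 1.327×10²⁰ × (2.521×10⁻¹² − 2.153×10⁻¹²) = 4.890×10⁷ m²/s².
v = 6993 m/s.

v ≈ 6993 m/s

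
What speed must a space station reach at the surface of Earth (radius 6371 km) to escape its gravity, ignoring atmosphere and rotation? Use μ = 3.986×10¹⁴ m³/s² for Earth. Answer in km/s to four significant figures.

r = R = 6.371×10⁶ m.
Escape speed v_esc = √(2μ/r) = √(2 × 3.986×10¹⁴ / 6.371×10⁶) = √(1.251×10⁸) = 11190 m/s.
= 11.19 km/s.

v_esc ≈ 11.19 km/s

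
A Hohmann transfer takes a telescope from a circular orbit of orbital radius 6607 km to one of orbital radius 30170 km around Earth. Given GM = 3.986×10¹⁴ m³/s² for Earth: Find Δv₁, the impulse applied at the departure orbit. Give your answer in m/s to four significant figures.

Δv ≈ 2182 m/s

r₁ = 6607 km = 6.607×10⁶ m.
r₂ = 30170 km = 3.017×10⁷ m.
Transfer ellipse a_t = (r₁ + r₂)/2 = 1.839×10⁷ m.
At r₁: circular v_c1 = √(μ/r₁) = 7767 m/s; transfer-perigee v_p = √[μ(2/r₁ − 1/a_t)] = 9949 m/s.
Δv₁ = v_p − v_c1 = 2182 m/s.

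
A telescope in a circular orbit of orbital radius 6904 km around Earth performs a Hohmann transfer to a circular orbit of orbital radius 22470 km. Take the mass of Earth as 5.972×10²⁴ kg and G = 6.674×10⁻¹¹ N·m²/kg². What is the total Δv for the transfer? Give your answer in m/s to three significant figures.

Δv_total ≈ 3120 m/s

μ = GM = 6.674×10⁻¹¹ × 5.972×10²⁴ = 3.986×10¹⁴ m³/s².
r₁ = 6904 km = 6.904×10⁶ m.
r₂ = 22470 km = 2.247×10⁷ m.
Transfer ellipse a_t = (r₁ + r₂)/2 = 1.469×10⁷ m.
At r₁: circular v_c1 = √(μ/r₁) = 7598 m/s; transfer-perigee v_p = √[μ(2/r₁ − 1/a_t)] = 9398 m/s.
Δv₁ = v_p − v_c1 = 1800 m/s.
At r₂: circular v_c2 = √(μ/r₂) = 4212 m/s; transfer-apogee v_a = √[μ(2/r₂ − 1/a_t)] = 2888 m/s.
Δv₂ = v_c2 − v_a = 1324 m/s.
Total Δv = Δv₁ + Δv₂ = 3124 m/s.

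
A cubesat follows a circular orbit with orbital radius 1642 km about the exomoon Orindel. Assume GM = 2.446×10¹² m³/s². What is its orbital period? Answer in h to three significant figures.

T ≈ 2.35 h

r = 1642 km = 1.642×10⁶ m.
Kepler's third law: T = 2π√(r³/μ) = 2π√((1.642×10⁶)³ / 2.446×10¹²).
r³/μ = 1.810×10⁶ s², so T = 2π × 1.345×10³ = 8.453×10³ s.
Converting: 8.453×10³ s ÷ 3600 = 2.348 h.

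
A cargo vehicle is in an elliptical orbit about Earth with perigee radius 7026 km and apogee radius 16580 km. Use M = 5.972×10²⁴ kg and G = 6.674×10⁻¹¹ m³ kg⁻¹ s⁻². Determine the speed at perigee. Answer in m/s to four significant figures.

v ≈ 8927 m/s

μ = GM = 6.674×10⁻¹¹ × 5.972×10²⁴ = 3.986×10¹⁴ m³/s².
Semi-major axis a = (r_p + r_a)/2 = 11803 km = 1.180×10⁷ m.
Vis-viva: v² = μ(2/r − 1/a) = 3.986×10¹⁴ × (2.847×10⁻⁷ − 8.472×10⁻⁸) = 7.969×10⁷ m²/s².
v = 8927 m/s.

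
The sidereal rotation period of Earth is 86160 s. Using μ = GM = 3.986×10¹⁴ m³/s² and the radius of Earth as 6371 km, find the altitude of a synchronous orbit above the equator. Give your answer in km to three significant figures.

h_sync ≈ 35800 km

A synchronous orbit has period T, so by Kepler's third law a = (μT²/4π²)^(1/3).
μT²/4π² = 3.986×10¹⁴ × (8.616×10⁴)² / 39.48 = 7.495×10²² m³.
a = 4.216×10⁷ m = 42163 km.
Altitude h = a − R = 42163 − 6371 = 35792 km.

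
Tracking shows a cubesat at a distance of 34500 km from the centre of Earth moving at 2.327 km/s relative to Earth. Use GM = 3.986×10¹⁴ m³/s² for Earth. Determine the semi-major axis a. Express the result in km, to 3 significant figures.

a ≈ 22500 km

r = 3.450×10⁷ m.
Vis-viva rearranged: 1/a = 2/r − v²/μ = 5.797×10⁻⁸ − 1.358×10⁻⁸ = 4.439×10⁻⁸ m⁻¹.
a = 2.253×10⁷ m = 22530 km.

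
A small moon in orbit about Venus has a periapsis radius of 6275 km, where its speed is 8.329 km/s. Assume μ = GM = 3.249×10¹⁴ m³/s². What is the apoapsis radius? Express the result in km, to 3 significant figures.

apoapsis radius ≈ 12700 km

r_p = 6.275×10⁶ m.
Specific energy ε = v²/2 − μ/r = -1.709×10⁷ J/kg, so a = −μ/(2ε) = 9.505×10⁶ m.
The apsides satisfy r_p + r_a = 2a, so the apoapsis radius is 2a − r_p = 1.274×10⁷ m = 12735 km.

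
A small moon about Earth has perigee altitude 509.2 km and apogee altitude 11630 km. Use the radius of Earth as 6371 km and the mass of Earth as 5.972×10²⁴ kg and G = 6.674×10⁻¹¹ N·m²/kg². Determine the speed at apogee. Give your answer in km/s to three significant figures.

μ = GM = 6.674×10⁻¹¹ × 5.972×10²⁴ = 3.986×10¹⁴ m³/s².
r_p = 6371 + 509.2 = 6880.2 km = 6.8802×10⁶ m.
r_a = 6371 + 11630 = 18001 km = 1.8001×10⁷ m.
Semi-major axis a = (r_p + r_a)/2 = 12441 km = 1.244×10⁷ m.
Vis-viva: v² = μ(2/r − 1/a) = 3.986×10¹⁴ × (1.111×10⁻⁷ − 8.038×10⁻⁸) = 1.225×10⁷ m²/s².
v = 3499 m/s = 3.499 km/s.

v ≈ 3.50 km/s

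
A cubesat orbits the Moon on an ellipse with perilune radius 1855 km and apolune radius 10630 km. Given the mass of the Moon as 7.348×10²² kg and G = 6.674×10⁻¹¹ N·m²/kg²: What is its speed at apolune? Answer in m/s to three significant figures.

v ≈ 370 m/s

μ = GM = 6.674×10⁻¹¹ × 7.348×10²² = 4.904×10¹² m³/s².
Semi-major axis a = (r_p + r_a)/2 = 6242.5 km = 6.242×10⁶ m.
Vis-viva: v² = μ(2/r − 1/a) = 4.904×10¹² × (1.881×10⁻⁷ − 1.602×10⁻⁷) = 1.371×10⁵ m²/s².
v = 370.3 m/s.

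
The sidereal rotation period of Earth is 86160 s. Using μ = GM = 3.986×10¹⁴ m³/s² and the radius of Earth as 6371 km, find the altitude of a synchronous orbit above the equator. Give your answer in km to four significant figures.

A synchronous orbit has period T, so by Kepler's third law a = (μT²/4π²)^(1/3).
μT²/4π² = 3.986×10¹⁴ × (8.616×10⁴)² / 39.48 = 7.495×10²² m³.
a = 4.216×10⁷ m = 42163 km.
Altitude h = a − R = 42163 − 6371 = 35792 km.

h_sync ≈ 35790 km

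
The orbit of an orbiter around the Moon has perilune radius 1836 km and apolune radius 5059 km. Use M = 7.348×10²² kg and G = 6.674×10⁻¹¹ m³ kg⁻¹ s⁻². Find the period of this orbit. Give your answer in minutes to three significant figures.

μ = GM = 6.674×10⁻¹¹ × 7.348×10²² = 4.904×10¹² m³/s².
Semi-major axis a = (r_p + r_a)/2 = (1836.0 + 5059.0)/2 = 3447.5 km = 3.448×10⁶ m.
By Kepler's third law T = 2π√(a³/μ) = 2π × 2.891×10³ = 1.816×10⁴ s.
= 302.7 minutes.

T ≈ 303 minutes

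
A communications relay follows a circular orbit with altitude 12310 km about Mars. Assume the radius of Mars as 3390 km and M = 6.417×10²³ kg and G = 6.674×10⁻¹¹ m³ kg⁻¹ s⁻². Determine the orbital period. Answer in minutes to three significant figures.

T ≈ 995 minutes

μ = GM = 6.674×10⁻¹¹ × 6.417×10²³ = 4.283×10¹³ m³/s².
r = 3390 + 12310 = 15700 km = 1.5700×10⁷ m.
Kepler's third law: T = 2π√(r³/μ) = 2π√((1.570×10⁷)³ / 4.283×10¹³).
r³/μ = 9.036×10⁷ s², so T = 2π × 9.506×10³ = 5.973×10⁴ s.
Converting: 5.973×10⁴ s ÷ 60.00 = 995.4 minutes.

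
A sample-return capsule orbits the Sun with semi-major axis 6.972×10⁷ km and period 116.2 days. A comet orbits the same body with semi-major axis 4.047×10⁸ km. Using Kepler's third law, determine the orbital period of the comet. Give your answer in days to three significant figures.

Kepler's third law: T² ∝ a³, so T₂ = T₁ (a₂/a₁)^(3/2).
a₂/a₁ = 5.805, (a₂/a₁)^(3/2) = 13.99.
T₂ = 116.2 × 13.99 = 1625 days.

T₂ ≈ 1630 days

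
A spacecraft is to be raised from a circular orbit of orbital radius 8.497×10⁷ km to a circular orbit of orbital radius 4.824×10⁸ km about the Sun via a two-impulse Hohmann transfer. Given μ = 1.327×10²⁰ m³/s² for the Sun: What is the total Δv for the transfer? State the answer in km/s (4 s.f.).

Δv_total ≈ 19.52 km/s

r₁ = 8.497×10⁷ km = 8.497×10¹⁰ m.
r₂ = 4.824×10⁸ km = 4.824×10¹¹ m.
Transfer ellipse a_t = (r₁ + r₂)/2 = 2.837×10¹¹ m.
At r₁: circular v_c1 = √(μ/r₁) = 39520 m/s; transfer-perihelion v_p = √[μ(2/r₁ − 1/a_t)] = 51530 m/s.
Δv₁ = v_p − v_c1 = 12010 m/s.
At r₂: circular v_c2 = √(μ/r₂) = 16590 m/s; transfer-aphelion v_a = √[μ(2/r₂ − 1/a_t)] = 9077 m/s.
Δv₂ = v_c2 − v_a = 7509 m/s.
Total Δv = Δv₁ + Δv₂ = 19520 m/s = 19.52 km/s.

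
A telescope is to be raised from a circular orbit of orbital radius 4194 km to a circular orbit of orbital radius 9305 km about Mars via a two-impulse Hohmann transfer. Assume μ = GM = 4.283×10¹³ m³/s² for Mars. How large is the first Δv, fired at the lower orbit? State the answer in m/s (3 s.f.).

Δv ≈ 557 m/s

r₁ = 4194 km = 4.194×10⁶ m.
r₂ = 9305 km = 9.305×10⁶ m.
Transfer ellipse a_t = (r₁ + r₂)/2 = 6.750×10⁶ m.
At r₁: circular v_c1 = √(μ/r₁) = 3196 m/s; transfer-periapsis v_p = √[μ(2/r₁ − 1/a_t)] = 3752 m/s.
Δv₁ = v_p − v_c1 = 556.5 m/s.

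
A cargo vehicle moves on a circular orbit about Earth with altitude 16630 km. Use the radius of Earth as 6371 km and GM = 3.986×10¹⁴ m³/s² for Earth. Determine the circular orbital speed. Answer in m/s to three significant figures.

r = 6371 + 16630 = 23001 km = 2.3001×10⁷ m.
For a circular orbit v = √(μ/r) = √(3.986×10¹⁴ / 2.300×10⁷) = √(1.733×10⁷) = 4163 m/s.

v ≈ 4160 m/s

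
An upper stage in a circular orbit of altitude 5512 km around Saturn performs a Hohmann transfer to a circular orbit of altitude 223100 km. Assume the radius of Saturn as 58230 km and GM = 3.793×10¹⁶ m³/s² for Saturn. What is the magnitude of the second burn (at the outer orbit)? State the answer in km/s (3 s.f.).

r₁ = 58230 + 5512 = 63742 km = 6.3742×10⁷ m.
r₂ = 58230 + 223100 = 281330 km = 2.8133×10⁸ m.
Transfer ellipse a_t = (r₁ + r₂)/2 = 1.725×10⁸ m.
At r₁: circular v_c1 = √(μ/r₁) = 24390 m/s; transfer-perikrone v_p = √[μ(2/r₁ − 1/a_t)] = 31150 m/s.
At r₂: circular v_c2 = √(μ/r₂) = 11610 m/s; transfer-apokrone v_a = √[μ(2/r₂ − 1/a_t)] = 7058 m/s.
Δv₂ = v_c2 − v_a = 4554 m/s.
= 4.554 km/s.

Δv ≈ 4.55 km/s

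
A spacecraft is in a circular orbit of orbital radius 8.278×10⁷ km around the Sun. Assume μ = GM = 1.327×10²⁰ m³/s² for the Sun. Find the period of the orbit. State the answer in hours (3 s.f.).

T ≈ 3610 hours

r = 8.278×10⁷ km = 8.278×10¹⁰ m.
Kepler's third law: T = 2π√(r³/μ) = 2π√((8.278×10¹⁰)³ / 1.327×10²⁰).
r³/μ = 4.275×10¹² s², so T = 2π × 2.068×10⁶ = 1.299×10⁷ s.
Converting: 1.299×10⁷ s ÷ 3600 = 3609 hours.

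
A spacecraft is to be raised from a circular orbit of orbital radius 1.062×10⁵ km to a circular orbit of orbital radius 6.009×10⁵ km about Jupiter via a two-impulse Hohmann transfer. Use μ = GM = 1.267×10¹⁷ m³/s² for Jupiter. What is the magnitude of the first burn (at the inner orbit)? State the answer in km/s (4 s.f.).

r₁ = 1.062×10⁵ km = 1.062×10⁸ m.
r₂ = 6.009×10⁵ km = 6.009×10⁸ m.
Transfer ellipse a_t = (r₁ + r₂)/2 = 3.536×10⁸ m.
At r₁: circular v_c1 = √(μ/r₁) = 34540 m/s; transfer-perijove v_p = √[μ(2/r₁ − 1/a_t)] = 45030 m/s.
Δv₁ = v_p − v_c1 = 10490 m/s.
= 10.49 km/s.

Δv ≈ 10.49 km/s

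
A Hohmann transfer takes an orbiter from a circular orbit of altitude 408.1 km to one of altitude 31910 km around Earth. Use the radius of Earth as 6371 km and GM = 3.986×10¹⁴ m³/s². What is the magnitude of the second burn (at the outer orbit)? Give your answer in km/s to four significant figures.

r₁ = 6371 + 408.1 = 6779.1 km = 6.7791×10⁶ m.
r₂ = 6371 + 31910 = 38281 km = 3.8281×10⁷ m.
Transfer ellipse a_t = (r₁ + r₂)/2 = 2.253×10⁷ m.
At r₁: circular v_c1 = √(μ/r₁) = 7668 m/s; transfer-perigee v_p = √[μ(2/r₁ − 1/a_t)] = 9995 m/s.
At r₂: circular v_c2 = √(μ/r₂) = 3227 m/s; transfer-apogee v_a = √[μ(2/r₂ − 1/a_t)] = 1770 m/s.
Δv₂ = v_c2 − v_a = 1457 m/s.
= 1.457 km/s.

Δv ≈ 1.457 km/s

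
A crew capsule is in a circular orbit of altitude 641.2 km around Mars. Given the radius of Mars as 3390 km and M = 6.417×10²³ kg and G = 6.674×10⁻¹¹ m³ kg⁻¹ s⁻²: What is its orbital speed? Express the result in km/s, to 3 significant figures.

v ≈ 3.26 km/s

μ = GM = 6.674×10⁻¹¹ × 6.417×10²³ = 4.283×10¹³ m³/s².
r = 3390 + 641.2 = 4031.2 km = 4.0312×10⁶ m.
For a circular orbit v = √(μ/r) = √(4.283×10¹³ / 4.031×10⁶) = √(1.062×10⁷) = 3259 m/s.
That is 3.259 km/s.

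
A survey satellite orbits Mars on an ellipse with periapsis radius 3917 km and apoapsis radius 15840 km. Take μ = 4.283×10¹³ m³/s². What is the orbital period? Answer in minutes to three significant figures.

Semi-major axis a = (r_p + r_a)/2 = (3917.0 + 15840)/2 = 9878.5 km = 9.878×10⁶ m.
By Kepler's third law T = 2π√(a³/μ) = 2π × 4.744×10³ = 2.981×10⁴ s.
= 496.8 minutes.

T ≈ 497 minutes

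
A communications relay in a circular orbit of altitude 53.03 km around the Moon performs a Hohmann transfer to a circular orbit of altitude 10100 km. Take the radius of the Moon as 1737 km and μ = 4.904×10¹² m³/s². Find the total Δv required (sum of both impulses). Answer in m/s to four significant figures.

Δv_total ≈ 840.2 m/s

r₁ = 1737 + 53.03 = 1790.0 km = 1.7900×10⁶ m.
r₂ = 1737 + 10100 = 11837 km = 1.1837×10⁷ m.
Transfer ellipse a_t = (r₁ + r₂)/2 = 6.814×10⁶ m.
At r₁: circular v_c1 = √(μ/r₁) = 1655 m/s; transfer-perilune v_p = √[μ(2/r₁ − 1/a_t)] = 2182 m/s.
Δv₁ = v_p − v_c1 = 526.4 m/s.
At r₂: circular v_c2 = √(μ/r₂) = 643.7 m/s; transfer-apolune v_a = √[μ(2/r₂ − 1/a_t)] = 329.9 m/s.
Δv₂ = v_c2 − v_a = 313.7 m/s.
Total Δv = Δv₁ + Δv₂ = 840.2 m/s.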